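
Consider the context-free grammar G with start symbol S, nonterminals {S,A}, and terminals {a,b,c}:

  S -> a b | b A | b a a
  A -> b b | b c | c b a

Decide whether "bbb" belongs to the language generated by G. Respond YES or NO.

Convert to CNF:
  S -> T0 A | T0 X4 | T2 T0
  A -> T0 T0 | T0 T1 | T1 X3
  T0 -> b
  T1 -> c
  T2 -> a
  X3 -> T0 T2
  X4 -> T2 T2

CYK fill:
  [0..0]={T0}  "b"  orig:{}
  [1..1]={T0}  "b"  orig:{}
  [2..2]={T0}  "b"  orig:{}
  [0..1]={A}  "bb"
  [1..2]={A}  "bb"
  [0..2]={S}  "bbb"

S ∈ T[0,2] ⇒ YES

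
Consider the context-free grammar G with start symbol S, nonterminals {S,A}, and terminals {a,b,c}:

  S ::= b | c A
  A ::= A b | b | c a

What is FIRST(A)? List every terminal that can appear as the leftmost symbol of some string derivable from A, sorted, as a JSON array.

FIRST iteration:
[1]
  A via A→b: +{b}
  A via A→c a: +{c}
  S via S→b: +{b}
  S via S→c A: +{c}
  S: {b,c}  A: {b,c}
[2] (stable)
  S: {b,c}  A: {b,c}

FIRST(A) = ["b", "c"]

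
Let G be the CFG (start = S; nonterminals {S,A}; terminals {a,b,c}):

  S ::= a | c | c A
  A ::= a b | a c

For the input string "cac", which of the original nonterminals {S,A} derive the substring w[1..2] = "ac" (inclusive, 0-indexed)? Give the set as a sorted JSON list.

Convert to CNF:
  S -> T2 A | a | c
  A -> T0 T1 | T0 T2
  T0 -> a
  T1 -> b
  T2 -> c

Fill CYK table bottom-up (cells [i..j] with 1 ≤ i ≤ j ≤ 2 only):
  [1..1]={S,T0}  "a"  orig:{S}
  [2..2]={S,T2}  "c"  orig:{S}
  [1..2]={A}  "ac"

Original NTs in T[1,2] deriving "ac": ["A"]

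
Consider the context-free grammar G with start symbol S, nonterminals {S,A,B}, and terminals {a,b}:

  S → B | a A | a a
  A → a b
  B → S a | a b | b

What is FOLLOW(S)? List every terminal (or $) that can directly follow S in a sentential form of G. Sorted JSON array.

FIRST iteration:
iter 1:
  A via A→a b: +{a}
  B via B→a b: +{a}
  B via B→b: +{b}
  S via S→B: +{a,b}
  S: {a,b}  A: {a}  B: {a,b}
iter 2: (stable)
  S: {a,b}  A: {a}  B: {a,b}

Compute FOLLOW by fixpoint:
initialize: $ ∈ FOLLOW(S)
pass 1:
  B→S a: FOLLOW(S) ⊇ FIRST(a) = {a}; new: +{a}
  S→B: FOLLOW(B) ⊇ FOLLOW(S) ⊇ {$,a}; new: +{$,a}
  S→a A: FOLLOW(A) ⊇ FOLLOW(S) ⊇ {$,a}; new: +{$,a}
  FOLLOW(S)={$,a}  FOLLOW(A)={$,a}  FOLLOW(B)={$,a}
pass 2: done
  FOLLOW(S)={$,a}  FOLLOW(A)={$,a}  FOLLOW(B)={$,a}

FOLLOW(S) = ["$", "a"]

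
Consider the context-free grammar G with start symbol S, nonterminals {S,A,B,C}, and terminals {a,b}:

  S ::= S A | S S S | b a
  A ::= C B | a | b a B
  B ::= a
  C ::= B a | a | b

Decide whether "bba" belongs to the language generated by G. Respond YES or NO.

CNF form of G:
  S -> S A | S X3 | T0 T1
  A -> C B | T0 X2 | a
  B -> a
  C -> B T1 | a | b
  T0 -> b
  T1 -> a
  X2 -> T1 B
  X3 -> S S

Fill CYK table bottom-up:
  cell(0,0) b: {C,T0}  orig:{C}
  cell(1,1) b: {C,T0}  orig:{C}
  cell(2,2) a: {A,B,C,T1}  orig:{A,B,C}
  cell(0,1) bb: ∅
  cell(1,2) ba: {A,S}
  cell(0,2) bba: ∅

S ∉ T[0,2] ⇒ NO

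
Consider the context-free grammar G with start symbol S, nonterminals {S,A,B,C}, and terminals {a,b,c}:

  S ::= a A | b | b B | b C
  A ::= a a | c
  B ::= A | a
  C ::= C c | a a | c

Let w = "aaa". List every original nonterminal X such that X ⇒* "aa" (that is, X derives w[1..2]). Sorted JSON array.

Convert to CNF:
  S -> T0 A | T2 B | T2 C | b
  A -> T0 T0 | c
  B -> T0 T0 | a | c
  C -> C T1 | T0 T0 | c
  T0 -> a
  T1 -> c
  T2 -> b

CYK fill (cells [i..j] with 1 ≤ i ≤ j ≤ 2 only):
  cell(1,1) a: {B,T0}  orig:{B}
  cell(2,2) a: {B,T0}  orig:{B}
  cell(1,2) aa: {A,B,C}

Original NTs in T[1,2] deriving "aa": ["A", "B", "C"]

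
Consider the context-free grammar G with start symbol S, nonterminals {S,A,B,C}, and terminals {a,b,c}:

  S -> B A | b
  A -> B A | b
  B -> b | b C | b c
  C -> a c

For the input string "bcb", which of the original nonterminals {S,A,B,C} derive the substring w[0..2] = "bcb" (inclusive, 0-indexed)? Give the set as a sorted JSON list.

Convert to CNF:
  S -> B A | b
  A -> B A | b
  B -> T0 C | T0 T1 | b
  C -> T2 T1
  T0 -> b
  T1 -> c
  T2 -> a

Fill CYK table bottom-up, restricted to cells inside w[0..2]:
  cell(0,0) b: {A,B,S,T0}  orig:{A,B,S}
  cell(1,1) c: {T1}  orig:{}
  cell(2,2) b: {A,B,S,T0}  orig:{A,B,S}
  cell(0,1) bc: {B}
  cell(1,2) cb: ∅
  cell(0,2) bcb: {A,S}

Original NTs in T[0,2] deriving "bcb": ["A", "S"]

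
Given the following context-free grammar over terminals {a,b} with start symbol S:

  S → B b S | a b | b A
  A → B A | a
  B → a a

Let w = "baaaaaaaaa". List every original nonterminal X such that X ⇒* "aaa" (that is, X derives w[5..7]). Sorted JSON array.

Convert to CNF:
  S -> B X2 | T0 T1 | T1 A
  A -> B A | a
  B -> T0 T0
  T0 -> a
  T1 -> b
  X2 -> T1 S

Fill CYK table bottom-up, restricted to cells inside w[5..7]:
  [5..5]={A,T0}  "a"  orig:{A}
  [6..6]={A,T0}  "a"  orig:{A}
  [7..7]={A,T0}  "a"  orig:{A}
  [5..6]={B}  "aa"
  [6..7]={B}  "aa"
  [5..7]={A}  "aaa"

Original NTs in T[5,7] deriving "aaa": ["A"]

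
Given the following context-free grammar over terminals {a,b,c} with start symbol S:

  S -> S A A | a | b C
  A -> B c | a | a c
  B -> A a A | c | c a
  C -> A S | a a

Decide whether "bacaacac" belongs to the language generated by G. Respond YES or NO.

Convert to CNF:
  S -> S X4 | T2 C | a
  A -> B T0 | T1 T0 | a
  B -> A X3 | T0 T1 | c
  C -> A S | T1 T1
  T0 -> c
  T1 -> a
  T2 -> b
  X3 -> T1 A
  X4 -> A A

CYK table (by increasing span):
  cell(0,0) b: {T2}  orig:{}
  cell(1,1) a: {A,S,T1}  orig:{A,S}
  cell(2,2) c: {B,T0}  orig:{B}
  cell(3,3) a: {A,S,T1}  orig:{A,S}
  cell(4,4) a: {A,S,T1}  orig:{A,S}
  cell(5,5) c: {B,T0}  orig:{B}
  cell(6,6) a: {A,S,T1}  orig:{A,S}
  cell(7,7) c: {B,T0}  orig:{B}
  cell(0,1) ba: ∅
  cell(1,2) ac: {A}
  cell(2,3) ca: {B}
  cell(3,4) aa: {C,X3,X4}  orig:{C}
  cell(4,5) ac: {A}
  cell(5,6) ca: {B}
  cell(6,7) ac: {A}
  cell(0,2) bac: ∅
  cell(1,3) aca: {C,X4}  orig:{C}
  cell(2,4) caa: ∅
  cell(3,5) aac: {X3,X4}  orig:{}
  cell(4,6) aca: {C,X4}  orig:{C}
  cell(5,7) cac: {A}
  cell(0,3) baca: {S}
  cell(1,4) acaa: {B}
  cell(2,5) caac: ∅
  cell(3,6) aaca: {S}
  cell(4,7) acac: {X3,X4}  orig:{}
  cell(0,4) bacaa: ∅
  cell(1,5) acaac: {A,B}
  cell(2,6) caaca: ∅
  cell(3,7) aacac: {B,S}
  cell(0,5) bacaac: ∅
  cell(1,6) acaaca: {C,X4}  orig:{C}
  cell(2,7) caacac: ∅
  cell(0,6) bacaaca: {S}
  cell(1,7) acaacac: {C,X4}  orig:{C}
  cell(0,7) bacaacac: {S}

S ∈ T[0,7] ⇒ YES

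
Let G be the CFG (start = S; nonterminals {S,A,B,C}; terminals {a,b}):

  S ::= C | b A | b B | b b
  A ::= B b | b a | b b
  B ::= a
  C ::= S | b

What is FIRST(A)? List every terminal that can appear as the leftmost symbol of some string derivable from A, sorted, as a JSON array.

FIRST sets, iterate to fixpoint:
round 1:
  A via A→b a: +{b}
  B via B→a: +{a}
  C via C→b: +{b}
  S via S→C: +{b}
  FIRST[S]={b}  FIRST[A]={b}  FIRST[B]={a}  FIRST[C]={b}
round 2:
  A via A→B b: +{a}
  FIRST[S]={b}  FIRST[A]={a,b}  FIRST[B]={a}  FIRST[C]={b}
round 3: done
  FIRST[S]={b}  FIRST[A]={a,b}  FIRST[B]={a}  FIRST[C]={b}

FIRST(A) = ["a", "b"]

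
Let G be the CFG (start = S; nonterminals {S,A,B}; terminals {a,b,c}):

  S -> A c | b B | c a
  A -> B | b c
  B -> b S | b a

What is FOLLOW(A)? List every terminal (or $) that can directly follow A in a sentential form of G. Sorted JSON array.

FIRST iteration:
pass 1:
  A via A→b c: +{b}
  B via B→b S: +{b}
  S via S→A c: +{b}
  S via S→c a: +{c}
  S: {b,c}  A: {b}  B: {b}
pass 2: (stable)
  S: {b,c}  A: {b}  B: {b}

FOLLOW iteration:
FOLLOW(S) := {$}
round 1:
  S→A c: FOLLOW(A) ⊇ FIRST(c) = {c}; new: +{c}
  S→b B: FOLLOW(B) ⊇ FOLLOW(S) ⊇ {$}; new: +{$}
  FOLLOW(S)={$}  FOLLOW(A)={c}  FOLLOW(B)={$}
round 2:
  A→B: FOLLOW(B) ⊇ FOLLOW(A) ⊇ {c}; new: +{c}
  B→b S: FOLLOW(S) ⊇ FOLLOW(B) ⊇ {$,c}; new: +{c}
  FOLLOW(S)={$,c}  FOLLOW(A)={c}  FOLLOW(B)={$,c}
round 3: done
  FOLLOW(S)={$,c}  FOLLOW(A)={c}  FOLLOW(B)={$,c}

FOLLOW(A) = ["c"]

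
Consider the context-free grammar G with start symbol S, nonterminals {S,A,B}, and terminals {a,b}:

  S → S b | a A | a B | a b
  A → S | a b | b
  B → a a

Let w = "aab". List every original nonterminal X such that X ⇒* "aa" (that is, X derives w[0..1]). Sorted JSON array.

CNF form of G:
  S -> S T0 | T1 A | T1 B | T1 T0
  A -> S T0 | T1 A | T1 B | T1 T0 | b
  B -> T1 T1
  T0 -> b
  T1 -> a

CYK table (by increasing span) — only the sub-triangle for w[0..1]:
  [0..0]={T1}  "a"  orig:{}
  [1..1]={T1}  "a"  orig:{}
  [0..1]={B}  "aa"

Original NTs in T[0,1] deriving "aa": ["B"]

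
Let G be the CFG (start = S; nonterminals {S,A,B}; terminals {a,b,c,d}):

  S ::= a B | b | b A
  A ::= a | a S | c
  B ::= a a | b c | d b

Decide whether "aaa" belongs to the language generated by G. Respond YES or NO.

Convert to CNF:
  S -> T0 B | T1 A | b
  A -> T0 S | a | c
  B -> T0 T0 | T1 T2 | T3 T1
  T0 -> a
  T1 -> b
  T2 -> c
  T3 -> d

Fill CYK table bottom-up:
  cell(0,0) a: {A,T0}  orig:{A}
  cell(1,1) a: {A,T0}  orig:{A}
  cell(2,2) a: {A,T0}  orig:{A}
  cell(0,1) aa: {B}
  cell(1,2) aa: {B}
  cell(0,2) aaa: {S}

S ∈ T[0,2] ⇒ YES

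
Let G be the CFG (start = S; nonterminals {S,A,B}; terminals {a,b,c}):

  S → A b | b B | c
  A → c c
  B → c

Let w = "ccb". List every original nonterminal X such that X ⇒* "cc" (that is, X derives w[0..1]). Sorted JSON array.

Convert to CNF:
  S -> A T1 | T1 B | c
  A -> T0 T0
  B -> c
  T0 -> c
  T1 -> b

Fill CYK table bottom-up, restricted to cells inside w[0..1]:
  [0..0]={B,S,T0}  "c"  orig:{B,S}
  [1..1]={B,S,T0}  "c"  orig:{B,S}
  [0..1]={A}  "cc"

Original NTs in T[0,1] deriving "cc": ["A"]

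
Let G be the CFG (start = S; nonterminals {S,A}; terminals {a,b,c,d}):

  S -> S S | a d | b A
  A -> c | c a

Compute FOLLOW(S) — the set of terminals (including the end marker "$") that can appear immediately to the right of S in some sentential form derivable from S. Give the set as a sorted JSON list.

FIRST sets, iterate to fixpoint:
iter 1:
  A via A→c: +{c}
  S via S→a d: +{a}
  S via S→b A: +{b}
  S: {a,b}  A: {c}
iter 2: — fixpoint
  S: {a,b}  A: {c}

Compute FOLLOW by fixpoint:
initialize: $ ∈ FOLLOW(S)
[1]
  S→S S: FOLLOW(S) ⊇ FIRST(S) = {a,b}; new: +{a,b}
  S→b A: FOLLOW(A) ⊇ FOLLOW(S) ⊇ {$,a,b}; new: +{$,a,b}
  S: {$,a,b}  A: {$,a,b}
[2] — fixpoint
  S: {$,a,b}  A: {$,a,b}

FOLLOW(S) = ["$", "a", "b"]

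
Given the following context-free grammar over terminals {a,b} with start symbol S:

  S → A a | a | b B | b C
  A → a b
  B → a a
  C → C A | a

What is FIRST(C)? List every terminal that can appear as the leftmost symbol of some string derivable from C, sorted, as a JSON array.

FIRST sets, iterate to fixpoint:
pass 1:
  A via A→a b: +{a}
  B via B→a a: +{a}
  C via C→a: +{a}
  S via S→A a: +{a}
  S via S→b B: +{b}
  FIRST[S]={a,b}  FIRST[A]={a}  FIRST[B]={a}  FIRST[C]={a}
pass 2: (stable)
  FIRST[S]={a,b}  FIRST[A]={a}  FIRST[B]={a}  FIRST[C]={a}

FIRST(C) = ["a"]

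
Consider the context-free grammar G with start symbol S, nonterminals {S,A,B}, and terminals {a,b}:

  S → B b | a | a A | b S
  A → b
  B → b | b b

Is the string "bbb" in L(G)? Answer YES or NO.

CNF form of G:
  S -> B T0 | T0 S | T1 A | a
  A -> b
  B -> T0 T0 | b
  T0 -> b
  T1 -> a

Fill CYK table bottom-up:
  cell(0,0) b: {A,B,T0}  orig:{A,B}
  cell(1,1) b: {A,B,T0}  orig:{A,B}
  cell(2,2) b: {A,B,T0}  orig:{A,B}
  cell(0,1) bb: {B,S}
  cell(1,2) bb: {B,S}
  cell(0,2) bbb: {S}

S ∈ T[0,2] ⇒ YES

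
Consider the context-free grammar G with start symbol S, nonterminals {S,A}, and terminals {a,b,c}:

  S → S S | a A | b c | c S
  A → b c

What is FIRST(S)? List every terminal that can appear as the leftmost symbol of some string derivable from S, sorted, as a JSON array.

FIRST sets, iterate to fixpoint:
round 1:
  A via A→b c: +{b}
  S via S→a A: +{a}
  S via S→b c: +{b}
  S via S→c S: +{c}
  FIRST[S]={a,b,c}  FIRST[A]={b}
round 2: — fixpoint
  FIRST[S]={a,b,c}  FIRST[A]={b}

FIRST(S) = ["a", "b", "c"]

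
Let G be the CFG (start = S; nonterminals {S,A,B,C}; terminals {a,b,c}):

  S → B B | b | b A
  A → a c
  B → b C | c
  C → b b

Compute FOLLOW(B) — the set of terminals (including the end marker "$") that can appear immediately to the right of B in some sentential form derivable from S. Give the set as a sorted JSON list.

FIRST iteration:
round 1:
  A via A→a c: +{a}
  B via B→b C: +{b}
  B via B→c: +{c}
  C via C→b b: +{b}
  S via S→B B: +{b,c}
  S: {b,c}  A: {a}  B: {b,c}  C: {b}
round 2: — fixpoint
  S: {b,c}  A: {a}  B: {b,c}  C: {b}

FOLLOW sets:
FOLLOW(S) := {$}
round 1:
  S→B B: FOLLOW(B) ⊇ FIRST(B) = {b,c}; new: +{b,c}
  S→B B: FOLLOW(B) ⊇ FOLLOW(S) ⊇ {$}; new: +{$}
  S→b A: FOLLOW(A) ⊇ FOLLOW(S) ⊇ {$}; new: +{$}
  FOLLOW(S)={$}  FOLLOW(A)={$}  FOLLOW(B)={$,b,c}  FOLLOW(C)={}
round 2:
  B→b C: FOLLOW(C) ⊇ FOLLOW(B) ⊇ {$,b,c}; new: +{$,b,c}
  FOLLOW(S)={$}  FOLLOW(A)={$}  FOLLOW(B)={$,b,c}  FOLLOW(C)={$,b,c}
round 3: done
  FOLLOW(S)={$}  FOLLOW(A)={$}  FOLLOW(B)={$,b,c}  FOLLOW(C)={$,b,c}

FOLLOW(B) = ["$", "b", "c"]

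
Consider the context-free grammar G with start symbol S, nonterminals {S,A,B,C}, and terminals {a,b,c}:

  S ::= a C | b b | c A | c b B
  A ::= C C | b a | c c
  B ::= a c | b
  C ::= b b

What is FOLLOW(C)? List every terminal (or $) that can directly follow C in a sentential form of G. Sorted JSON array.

FIRST iteration:
[1]
  A via A→b a: +{b}
  A via A→c c: +{c}
  B via B→a c: +{a}
  B via B→b: +{b}
  C via C→b b: +{b}
  S via S→a C: +{a}
  S via S→b b: +{b}
  S via S→c A: +{c}
  S: {a,b,c}  A: {b,c}  B: {a,b}  C: {b}
[2] done
  S: {a,b,c}  A: {b,c}  B: {a,b}  C: {b}

Compute FOLLOW by fixpoint:
FOLLOW(S) := {$}
[1]
  A→C C: FOLLOW(C) ⊇ FIRST(C) = {b}; new: +{b}
  S→a C: FOLLOW(C) ⊇ FOLLOW(S) ⊇ {$}; new: +{$}
  S→c A: FOLLOW(A) ⊇ FOLLOW(S) ⊇ {$}; new: +{$}
  S→c b B: FOLLOW(B) ⊇ FOLLOW(S) ⊇ {$}; new: +{$}
  S: {$}  A: {$}  B: {$}  C: {$,b}
[2] (no change)
  S: {$}  A: {$}  B: {$}  C: {$,b}

FOLLOW(C) = ["$", "b"]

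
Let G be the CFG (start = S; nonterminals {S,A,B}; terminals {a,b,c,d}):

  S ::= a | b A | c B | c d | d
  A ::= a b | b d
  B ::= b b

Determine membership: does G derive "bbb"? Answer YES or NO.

Convert to CNF:
  S -> T1 A | T3 B | T3 T2 | a | d
  A -> T0 T1 | T1 T2
  B -> T1 T1
  T0 -> a
  T1 -> b
  T2 -> d
  T3 -> c

CYK table (by increasing span):
  cell(0,0) b: {T1}  orig:{}
  cell(1,1) b: {T1}  orig:{}
  cell(2,2) b: {T1}  orig:{}
  cell(0,1) bb: {B}
  cell(1,2) bb: {B}
  cell(0,2) bbb: ∅

S ∉ T[0,2] ⇒ NO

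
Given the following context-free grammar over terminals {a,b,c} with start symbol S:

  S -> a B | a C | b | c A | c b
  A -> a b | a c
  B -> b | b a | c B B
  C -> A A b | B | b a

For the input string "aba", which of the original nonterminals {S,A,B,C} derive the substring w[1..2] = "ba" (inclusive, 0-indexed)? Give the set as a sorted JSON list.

CNF form of G:
  S -> T0 B | T0 C | T2 A | T2 T1 | b
  A -> T0 T1 | T0 T2
  B -> T1 T0 | T2 X3 | b
  C -> A X4 | T1 T0 | T2 X5 | b
  T0 -> a
  T1 -> b
  T2 -> c
  X3 -> B B
  X4 -> A T1
  X5 -> B B

Fill CYK table bottom-up (cells [i..j] with 1 ≤ i ≤ j ≤ 2 only):
  T[1,1] 'b' = {B,C,S,T1}  orig:{B,C,S}
  T[2,2] 'a' = {T0}  orig:{}
  T[1,2] 'ba' = {B,C}

Original NTs in T[1,2] deriving "ba": ["B", "C"]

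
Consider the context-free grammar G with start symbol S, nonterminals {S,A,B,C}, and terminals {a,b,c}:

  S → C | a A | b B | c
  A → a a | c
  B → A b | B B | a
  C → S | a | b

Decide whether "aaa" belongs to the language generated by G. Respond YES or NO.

CNF form of G:
  S -> T0 A | T1 B | a | b | c
  A -> T0 T0 | c
  B -> A T1 | B B | a
  C -> T0 A | T1 B | a | b | c
  T0 -> a
  T1 -> b

CYK table (by increasing span):
  [0..0]={B,C,S,T0}  "a"  orig:{B,C,S}
  [1..1]={B,C,S,T0}  "a"  orig:{B,C,S}
  [2..2]={B,C,S,T0}  "a"  orig:{B,C,S}
  [0..1]={A,B}  "aa"
  [1..2]={A,B}  "aa"
  [0..2]={B,C,S}  "aaa"

S ∈ T[0,2] ⇒ YES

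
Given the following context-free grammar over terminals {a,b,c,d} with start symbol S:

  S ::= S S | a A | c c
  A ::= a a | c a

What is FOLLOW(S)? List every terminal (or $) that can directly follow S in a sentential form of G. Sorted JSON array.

FIRST sets, iterate to fixpoint:
iter 1:
  A via A→a a: +{a}
  A via A→c a: +{c}
  S via S→a A: +{a}
  S via S→c c: +{c}
  S: {a,c}  A: {a,c}
iter 2: done
  S: {a,c}  A: {a,c}

FOLLOW iteration:
initialize: $ ∈ FOLLOW(S)
[1]
  S→S S: FOLLOW(S) ⊇ FIRST(S) = {a,c}; new: +{a,c}
  S→a A: FOLLOW(A) ⊇ FOLLOW(S) ⊇ {$,a,c}; new: +{$,a,c}
  FOLLOW[S]={$,a,c}  FOLLOW[A]={$,a,c}
[2] (stable)
  FOLLOW[S]={$,a,c}  FOLLOW[A]={$,a,c}

FOLLOW(S) = ["$", "a", "c"]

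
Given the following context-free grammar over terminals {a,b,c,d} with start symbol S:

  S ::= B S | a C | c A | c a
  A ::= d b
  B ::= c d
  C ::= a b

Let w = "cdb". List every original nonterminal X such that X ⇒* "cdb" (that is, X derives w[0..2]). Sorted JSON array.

Convert to CNF:
  S -> B S | T2 A | T2 T3 | T3 C
  A -> T0 T1
  B -> T2 T0
  C -> T3 T1
  T0 -> d
  T1 -> b
  T2 -> c
  T3 -> a

Fill CYK table bottom-up — only the sub-triangle for w[0..2]:
  T[0,0] 'c' = {T2}  orig:{}
  T[1,1] 'd' = {T0}  orig:{}
  T[2,2] 'b' = {T1}  orig:{}
  T[0,1] 'cd' = {B}
  T[1,2] 'db' = {A}
  T[0,2] 'cdb' = {S}

Original NTs in T[0,2] deriving "cdb": ["S"]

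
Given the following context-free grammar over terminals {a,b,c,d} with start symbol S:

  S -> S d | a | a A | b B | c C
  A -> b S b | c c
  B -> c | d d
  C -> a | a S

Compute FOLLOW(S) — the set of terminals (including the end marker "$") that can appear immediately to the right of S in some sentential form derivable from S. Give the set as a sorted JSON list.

FIRST sets, iterate to fixpoint:
iter 1:
  A via A→b S b: +{b}
  A via A→c c: +{c}
  B via B→c: +{c}
  B via B→d d: +{d}
  C via C→a: +{a}
  S via S→a: +{a}
  S via S→b B: +{b}
  S via S→c C: +{c}
  S: {a,b,c}  A: {b,c}  B: {c,d}  C: {a}
iter 2: (no change)
  S: {a,b,c}  A: {b,c}  B: {c,d}  C: {a}

FOLLOW sets:
initialize: $ ∈ FOLLOW(S)
[1]
  A→b S b: FOLLOW(S) ⊇ FIRST(b) = {b}; new: +{b}
  S→S d: FOLLOW(S) ⊇ FIRST(d) = {d}; new: +{d}
  S→a A: FOLLOW(A) ⊇ FOLLOW(S) ⊇ {$,b,d}; new: +{$,b,d}
  S→b B: FOLLOW(B) ⊇ FOLLOW(S) ⊇ {$,b,d}; new: +{$,b,d}
  S→c C: FOLLOW(C) ⊇ FOLLOW(S) ⊇ {$,b,d}; new: +{$,b,d}
  FOLLOW[S]={$,b,d}  FOLLOW[A]={$,b,d}  FOLLOW[B]={$,b,d}  FOLLOW[C]={$,b,d}
[2] done
  FOLLOW[S]={$,b,d}  FOLLOW[A]={$,b,d}  FOLLOW[B]={$,b,d}  FOLLOW[C]={$,b,d}

FOLLOW(S) = ["$", "b", "d"]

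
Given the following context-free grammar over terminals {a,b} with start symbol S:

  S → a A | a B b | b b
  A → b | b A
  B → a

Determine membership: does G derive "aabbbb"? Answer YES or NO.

Convert to CNF:
  S -> T0 T0 | T1 A | T1 X2
  A -> T0 A | b
  B -> a
  T0 -> b
  T1 -> a
  X2 -> B T0

CYK table (by increasing span):
  T[0,0] 'a' = {B,T1}  orig:{B}
  T[1,1] 'a' = {B,T1}  orig:{B}
  T[2,2] 'b' = {A,T0}  orig:{A}
  T[3,3] 'b' = {A,T0}  orig:{A}
  T[4,4] 'b' = {A,T0}  orig:{A}
  T[5,5] 'b' = {A,T0}  orig:{A}
  T[0,1] 'aa' = ∅
  T[1,2] 'ab' = {S,X2}  orig:{S}
  T[2,3] 'bb' = {A,S}
  T[3,4] 'bb' = {A,S}
  T[4,5] 'bb' = {A,S}
  T[0,2] 'aab' = {S}
  T[1,3] 'abb' = {S}
  T[2,4] 'bbb' = {A}
  T[3,5] 'bbb' = {A}
  T[0,3] 'aabb' = ∅
  T[1,4] 'abbb' = {S}
  T[2,5] 'bbbb' = {A}
  T[0,4] 'aabbb' = ∅
  T[1,5] 'abbbb' = {S}
  T[0,5] 'aabbbb' = ∅

S ∉ T[0,5] ⇒ NO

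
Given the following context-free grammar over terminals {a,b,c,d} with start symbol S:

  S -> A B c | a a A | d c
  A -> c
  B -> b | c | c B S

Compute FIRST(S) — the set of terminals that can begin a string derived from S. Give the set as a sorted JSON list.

Compute FIRST by fixpoint:
round 1:
  A via A→c: +{c}
  B via B→b: +{b}
  B via B→c: +{c}
  S via S→A B c: +{c}
  S via S→a a A: +{a}
  S via S→d c: +{d}
  FIRST(S)={a,c,d}  FIRST(A)={c}  FIRST(B)={b,c}
round 2: done
  FIRST(S)={a,c,d}  FIRST(A)={c}  FIRST(B)={b,c}

FIRST(S) = ["a", "c", "d"]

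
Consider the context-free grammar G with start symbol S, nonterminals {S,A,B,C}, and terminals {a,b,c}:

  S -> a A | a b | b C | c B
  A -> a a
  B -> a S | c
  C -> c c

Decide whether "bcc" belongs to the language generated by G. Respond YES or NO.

CNF form of G:
  S -> T0 A | T0 T2 | T1 B | T2 C
  A -> T0 T0
  B -> T0 S | c
  C -> T1 T1
  T0 -> a
  T1 -> c
  T2 -> b

CYK fill:
  cell(0,0) b: {T2}  orig:{}
  cell(1,1) c: {B,T1}  orig:{B}
  cell(2,2) c: {B,T1}  orig:{B}
  cell(0,1) bc: ∅
  cell(1,2) cc: {C,S}
  cell(0,2) bcc: {S}

S ∈ T[0,2] ⇒ YES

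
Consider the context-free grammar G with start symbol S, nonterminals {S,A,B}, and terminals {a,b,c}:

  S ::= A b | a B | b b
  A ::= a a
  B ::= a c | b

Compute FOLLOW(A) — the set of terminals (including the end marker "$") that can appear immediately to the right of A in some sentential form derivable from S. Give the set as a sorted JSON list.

FIRST sets, iterate to fixpoint:
iter 1:
  A via A→a a: +{a}
  B via B→a c: +{a}
  B via B→b: +{b}
  S via S→A b: +{a}
  S via S→b b: +{b}
  S: {a,b}  A: {a}  B: {a,b}
iter 2: — fixpoint
  S: {a,b}  A: {a}  B: {a,b}

FOLLOW iteration:
seed FOLLOW(S) with $
round 1:
  S→A b: FOLLOW(A) ⊇ FIRST(b) = {b}; new: +{b}
  S→a B: FOLLOW(B) ⊇ FOLLOW(S) ⊇ {$}; new: +{$}
  FOLLOW(S)={$}  FOLLOW(A)={b}  FOLLOW(B)={$}
round 2: done
  FOLLOW(S)={$}  FOLLOW(A)={b}  FOLLOW(B)={$}

FOLLOW(A) = ["b"]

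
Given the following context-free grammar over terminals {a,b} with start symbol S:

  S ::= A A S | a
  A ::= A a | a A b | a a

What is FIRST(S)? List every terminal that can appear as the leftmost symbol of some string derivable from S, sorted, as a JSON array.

Compute FIRST by fixpoint:
[1]
  A via A→a A b: +{a}
  S via S→A A S: +{a}
  FIRST[S]={a}  FIRST[A]={a}
[2] done
  FIRST[S]={a}  FIRST[A]={a}

FIRST(S) = ["a"]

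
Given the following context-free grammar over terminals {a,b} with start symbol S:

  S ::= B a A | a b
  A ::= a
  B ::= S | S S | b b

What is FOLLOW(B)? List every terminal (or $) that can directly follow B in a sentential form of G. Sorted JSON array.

Compute FIRST by fixpoint:
pass 1:
  A via A→a: +{a}
  B via B→b b: +{b}
  S via S→B a A: +{b}
  S via S→a b: +{a}
  FIRST(S)={a,b}  FIRST(A)={a}  FIRST(B)={b}
pass 2:
  B via B→S: +{a}
  FIRST(S)={a,b}  FIRST(A)={a}  FIRST(B)={a,b}
pass 3: (stable)
  FIRST(S)={a,b}  FIRST(A)={a}  FIRST(B)={a,b}

Compute FOLLOW by fixpoint:
FOLLOW(S) := {$}
round 1:
  B→S S: FOLLOW(S) ⊇ FIRST(S) = {a,b}; new: +{a,b}
  S→B a A: FOLLOW(B) ⊇ FIRST(a) = {a}; new: +{a}
  S→B a A: FOLLOW(A) ⊇ FOLLOW(S) ⊇ {$,a,b}; new: +{$,a,b}
  FOLLOW(S)={$,a,b}  FOLLOW(A)={$,a,b}  FOLLOW(B)={a}
round 2: done
  FOLLOW(S)={$,a,b}  FOLLOW(A)={$,a,b}  FOLLOW(B)={a}

FOLLOW(B) = ["a"]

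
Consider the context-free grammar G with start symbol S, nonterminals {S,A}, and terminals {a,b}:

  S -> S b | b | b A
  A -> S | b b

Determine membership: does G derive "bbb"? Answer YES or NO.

CNF form of G:
  S -> S T0 | T0 A | b
  A -> S T0 | T0 A | T0 T0 | b
  T0 -> b

Fill CYK table bottom-up:
  T[0,0] 'b' = {A,S,T0}  orig:{A,S}
  T[1,1] 'b' = {A,S,T0}  orig:{A,S}
  T[2,2] 'b' = {A,S,T0}  orig:{A,S}
  T[0,1] 'bb' = {A,S}
  T[1,2] 'bb' = {A,S}
  T[0,2] 'bbb' = {A,S}

S ∈ T[0,2] ⇒ YES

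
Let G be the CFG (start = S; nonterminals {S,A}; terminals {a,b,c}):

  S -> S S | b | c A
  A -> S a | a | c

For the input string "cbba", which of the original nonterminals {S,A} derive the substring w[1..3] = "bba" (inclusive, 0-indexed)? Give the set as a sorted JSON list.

CNF form of G:
  S -> S S | T1 A | b
  A -> S T0 | a | c
  T0 -> a
  T1 -> c

Fill CYK table bottom-up (cells [i..j] with 1 ≤ i ≤ j ≤ 3 only):
  cell(1,1) b: {S}
  cell(2,2) b: {S}
  cell(3,3) a: {A,T0}  orig:{A}
  cell(1,2) bb: {S}
  cell(2,3) ba: {A}
  cell(1,3) bba: {A}

Original NTs in T[1,3] deriving "bba": ["A"]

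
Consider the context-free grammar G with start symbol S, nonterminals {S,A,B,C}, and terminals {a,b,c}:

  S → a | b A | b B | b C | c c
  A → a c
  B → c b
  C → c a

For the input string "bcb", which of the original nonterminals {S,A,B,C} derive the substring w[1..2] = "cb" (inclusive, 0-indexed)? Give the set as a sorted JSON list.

Convert to CNF:
  S -> T1 T1 | T2 A | T2 B | T2 C | a
  A -> T0 T1
  B -> T1 T2
  C -> T1 T0
  T0 -> a
  T1 -> c
  T2 -> b

Fill CYK table bottom-up — only the sub-triangle for w[1..2]:
  cell(1,1) c: {T1}  orig:{}
  cell(2,2) b: {T2}  orig:{}
  cell(1,2) cb: {B}

Original NTs in T[1,2] deriving "cb": ["B"]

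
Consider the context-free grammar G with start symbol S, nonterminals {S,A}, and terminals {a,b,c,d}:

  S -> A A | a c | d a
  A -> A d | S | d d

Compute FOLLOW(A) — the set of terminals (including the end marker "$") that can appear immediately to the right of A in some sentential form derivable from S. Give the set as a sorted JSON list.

Compute FIRST by fixpoint:
[1]
  A via A→d d: +{d}
  S via S→A A: +{d}
  S via S→a c: +{a}
  FIRST[S]={a,d}  FIRST[A]={d}
[2]
  A via A→S: +{a}
  FIRST[S]={a,d}  FIRST[A]={a,d}
[3] done
  FIRST[S]={a,d}  FIRST[A]={a,d}

FOLLOW iteration:
FOLLOW(S) := {$}
round 1:
  A→A d: FOLLOW(A) ⊇ FIRST(d) = {d}; new: +{d}
  A→S: FOLLOW(S) ⊇ FOLLOW(A) ⊇ {d}; new: +{d}
  S→A A: FOLLOW(A) ⊇ FIRST(A) = {a,d}; new: +{a}
  S→A A: FOLLOW(A) ⊇ FOLLOW(S) ⊇ {$,d}; new: +{$}
  S: {$,d}  A: {$,a,d}
round 2:
  A→S: FOLLOW(S) ⊇ FOLLOW(A) ⊇ {$,a,d}; new: +{a}
  S: {$,a,d}  A: {$,a,d}
round 3: — fixpoint
  S: {$,a,d}  A: {$,a,d}

FOLLOW(A) = ["$", "a", "d"]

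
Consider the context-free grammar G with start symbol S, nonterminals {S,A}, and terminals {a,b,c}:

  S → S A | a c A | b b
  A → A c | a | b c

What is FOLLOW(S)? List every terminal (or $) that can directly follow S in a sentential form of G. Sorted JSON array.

Compute FIRST by fixpoint:
[1]
  A via A→a: +{a}
  A via A→b c: +{b}
  S via S→a c A: +{a}
  S via S→b b: +{b}
  FIRST(S)={a,b}  FIRST(A)={a,b}
[2] done
  FIRST(S)={a,b}  FIRST(A)={a,b}

FOLLOW iteration:
FOLLOW(S) := {$}
pass 1:
  A→A c: FOLLOW(A) ⊇ FIRST(c) = {c}; new: +{c}
  S→S A: FOLLOW(S) ⊇ FIRST(A) = {a,b}; new: +{a,b}
  S→S A: FOLLOW(A) ⊇ FOLLOW(S) ⊇ {$,a,b}; new: +{$,a,b}
  S: {$,a,b}  A: {$,a,b,c}
pass 2: (stable)
  S: {$,a,b}  A: {$,a,b,c}

FOLLOW(S) = ["$", "a", "b"]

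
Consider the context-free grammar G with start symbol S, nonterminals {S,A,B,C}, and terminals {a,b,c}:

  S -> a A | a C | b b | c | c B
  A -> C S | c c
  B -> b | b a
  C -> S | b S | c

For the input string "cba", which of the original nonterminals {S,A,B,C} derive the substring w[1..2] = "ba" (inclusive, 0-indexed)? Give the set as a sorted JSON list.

Convert to CNF:
  S -> T0 B | T1 T1 | T2 A | T2 C | c
  A -> C S | T0 T0
  B -> T1 T2 | b
  C -> T0 B | T1 S | T1 T1 | T2 A | T2 C | c
  T0 -> c
  T1 -> b
  T2 -> a

CYK table (by increasing span) — only the sub-triangle for w[1..2]:
  T[1,1] 'b' = {B,T1}  orig:{B}
  T[2,2] 'a' = {T2}  orig:{}
  T[1,2] 'ba' = {B}

Original NTs in T[1,2] deriving "ba": ["B"]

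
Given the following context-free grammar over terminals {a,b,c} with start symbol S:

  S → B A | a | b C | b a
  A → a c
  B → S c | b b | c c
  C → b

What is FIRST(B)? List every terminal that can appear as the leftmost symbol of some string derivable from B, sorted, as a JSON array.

Compute FIRST by fixpoint:
[1]
  A via A→a c: +{a}
  B via B→b b: +{b}
  B via B→c c: +{c}
  C via C→b: +{b}
  S via S→B A: +{b,c}
  S via S→a: +{a}
  S: {a,b,c}  A: {a}  B: {b,c}  C: {b}
[2]
  B via B→S c: +{a}
  S: {a,b,c}  A: {a}  B: {a,b,c}  C: {b}
[3] — fixpoint
  S: {a,b,c}  A: {a}  B: {a,b,c}  C: {b}

FIRST(B) = ["a", "b", "c"]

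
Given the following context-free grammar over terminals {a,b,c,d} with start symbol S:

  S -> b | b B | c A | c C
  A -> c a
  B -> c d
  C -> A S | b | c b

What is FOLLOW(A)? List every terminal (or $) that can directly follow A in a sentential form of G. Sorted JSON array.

FIRST iteration:
[1]
  A via A→c a: +{c}
  B via B→c d: +{c}
  C via C→A S: +{c}
  C via C→b: +{b}
  S via S→b: +{b}
  S via S→c A: +{c}
  FIRST[S]={b,c}  FIRST[A]={c}  FIRST[B]={c}  FIRST[C]={b,c}
[2] done
  FIRST[S]={b,c}  FIRST[A]={c}  FIRST[B]={c}  FIRST[C]={b,c}

FOLLOW iteration:
initialize: $ ∈ FOLLOW(S)
[1]
  C→A S: FOLLOW(A) ⊇ FIRST(S) = {b,c}; new: +{b,c}
  S→b B: FOLLOW(B) ⊇ FOLLOW(S) ⊇ {$}; new: +{$}
  S→c A: FOLLOW(A) ⊇ FOLLOW(S) ⊇ {$}; new: +{$}
  S→c C: FOLLOW(C) ⊇ FOLLOW(S) ⊇ {$}; new: +{$}
  S: {$}  A: {$,b,c}  B: {$}  C: {$}
[2] done
  S: {$}  A: {$,b,c}  B: {$}  C: {$}

FOLLOW(A) = ["$", "b", "c"]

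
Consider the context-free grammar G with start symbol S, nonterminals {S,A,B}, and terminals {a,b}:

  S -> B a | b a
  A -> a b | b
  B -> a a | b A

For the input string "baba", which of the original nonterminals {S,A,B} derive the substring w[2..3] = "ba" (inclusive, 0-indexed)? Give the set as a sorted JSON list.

Convert to CNF:
  S -> B T0 | T1 T0
  A -> T0 T1 | b
  B -> T0 T0 | T1 A
  T0 -> a
  T1 -> b

Fill CYK table bottom-up (cells [i..j] with 2 ≤ i ≤ j ≤ 3 only):
  T[2,2] 'b' = {A,T1}  orig:{A}
  T[3,3] 'a' = {T0}  orig:{}
  T[2,3] 'ba' = {S}

Original NTs in T[2,3] deriving "ba": ["S"]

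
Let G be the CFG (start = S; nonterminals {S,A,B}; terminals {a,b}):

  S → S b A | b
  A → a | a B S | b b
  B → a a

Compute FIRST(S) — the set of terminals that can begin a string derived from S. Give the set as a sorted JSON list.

Compute FIRST by fixpoint:
[1]
  A via A→a: +{a}
  A via A→b b: +{b}
  B via B→a a: +{a}
  S via S→b: +{b}
  FIRST[S]={b}  FIRST[A]={a,b}  FIRST[B]={a}
[2] — fixpoint
  FIRST[S]={b}  FIRST[A]={a,b}  FIRST[B]={a}

FIRST(S) = ["b"]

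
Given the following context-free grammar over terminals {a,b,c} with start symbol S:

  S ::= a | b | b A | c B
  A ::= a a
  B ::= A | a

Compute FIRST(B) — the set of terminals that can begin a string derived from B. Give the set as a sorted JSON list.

FIRST sets, iterate to fixpoint:
[1]
  A via A→a a: +{a}
  B via B→A: +{a}
  S via S→a: +{a}
  S via S→b: +{b}
  S via S→c B: +{c}
  S: {a,b,c}  A: {a}  B: {a}
[2] (no change)
  S: {a,b,c}  A: {a}  B: {a}

FIRST(B) = ["a"]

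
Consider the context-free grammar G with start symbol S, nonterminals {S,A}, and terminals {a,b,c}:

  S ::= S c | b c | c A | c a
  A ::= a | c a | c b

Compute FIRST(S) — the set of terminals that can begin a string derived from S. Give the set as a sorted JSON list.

FIRST iteration:
pass 1:
  A via A→a: +{a}
  A via A→c a: +{c}
  S via S→b c: +{b}
  S via S→c A: +{c}
  FIRST[S]={b,c}  FIRST[A]={a,c}
pass 2: done
  FIRST[S]={b,c}  FIRST[A]={a,c}

FIRST(S) = ["b", "c"]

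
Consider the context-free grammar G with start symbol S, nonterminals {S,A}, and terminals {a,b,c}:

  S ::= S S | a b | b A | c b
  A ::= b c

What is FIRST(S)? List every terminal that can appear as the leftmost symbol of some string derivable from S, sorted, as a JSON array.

FIRST iteration:
pass 1:
  A via A→b c: +{b}
  S via S→a b: +{a}
  S via S→b A: +{b}
  S via S→c b: +{c}
  FIRST(S)={a,b,c}  FIRST(A)={b}
pass 2: done
  FIRST(S)={a,b,c}  FIRST(A)={b}

FIRST(S) = ["a", "b", "c"]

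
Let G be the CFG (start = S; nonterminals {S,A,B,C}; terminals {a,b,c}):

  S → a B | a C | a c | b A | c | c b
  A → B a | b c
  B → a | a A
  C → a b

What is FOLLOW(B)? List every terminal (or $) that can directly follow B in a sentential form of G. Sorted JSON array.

FIRST sets, iterate to fixpoint:
[1]
  A via A→b c: +{b}
  B via B→a: +{a}
  C via C→a b: +{a}
  S via S→a B: +{a}
  S via S→b A: +{b}
  S via S→c: +{c}
  FIRST(S)={a,b,c}  FIRST(A)={b}  FIRST(B)={a}  FIRST(C)={a}
[2]
  A via A→B a: +{a}
  FIRST(S)={a,b,c}  FIRST(A)={a,b}  FIRST(B)={a}  FIRST(C)={a}
[3] (no change)
  FIRST(S)={a,b,c}  FIRST(A)={a,b}  FIRST(B)={a}  FIRST(C)={a}

Compute FOLLOW by fixpoint:
FOLLOW(S) := {$}
[1]
  A→B a: FOLLOW(B) ⊇ FIRST(a) = {a}; new: +{a}
  B→a A: FOLLOW(A) ⊇ FOLLOW(B) ⊇ {a}; new: +{a}
  S→a B: FOLLOW(B) ⊇ FOLLOW(S) ⊇ {$}; new: +{$}
  S→a C: FOLLOW(C) ⊇ FOLLOW(S) ⊇ {$}; new: +{$}
  S→b A: FOLLOW(A) ⊇ FOLLOW(S) ⊇ {$}; new: +{$}
  S: {$}  A: {$,a}  B: {$,a}  C: {$}
[2] done
  S: {$}  A: {$,a}  B: {$,a}  C: {$}

FOLLOW(B) = ["$", "a"]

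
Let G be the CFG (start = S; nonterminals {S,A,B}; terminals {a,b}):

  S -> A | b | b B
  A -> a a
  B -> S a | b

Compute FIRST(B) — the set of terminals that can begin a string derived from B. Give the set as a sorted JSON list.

FIRST sets, iterate to fixpoint:
pass 1:
  A via A→a a: +{a}
  B via B→b: +{b}
  S via S→A: +{a}
  S via S→b: +{b}
  FIRST(S)={a,b}  FIRST(A)={a}  FIRST(B)={b}
pass 2:
  B via B→S a: +{a}
  FIRST(S)={a,b}  FIRST(A)={a}  FIRST(B)={a,b}
pass 3: (no change)
  FIRST(S)={a,b}  FIRST(A)={a}  FIRST(B)={a,b}

FIRST(B) = ["a", "b"]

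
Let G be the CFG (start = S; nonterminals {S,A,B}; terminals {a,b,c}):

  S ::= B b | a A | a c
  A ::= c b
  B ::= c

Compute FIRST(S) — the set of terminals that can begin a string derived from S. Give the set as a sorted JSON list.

Compute FIRST by fixpoint:
[1]
  A via A→c b: +{c}
  B via B→c: +{c}
  S via S→B b: +{c}
  S via S→a A: +{a}
  S: {a,c}  A: {c}  B: {c}
[2] (stable)
  S: {a,c}  A: {c}  B: {c}

FIRST(S) = ["a", "c"]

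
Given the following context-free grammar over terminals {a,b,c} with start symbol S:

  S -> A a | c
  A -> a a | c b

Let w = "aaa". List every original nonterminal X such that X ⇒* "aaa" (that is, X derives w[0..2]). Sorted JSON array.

CNF form of G:
  S -> A T0 | c
  A -> T0 T0 | T1 T2
  T0 -> a
  T1 -> c
  T2 -> b

CYK table (by increasing span), restricted to cells inside w[0..2]:
  [0..0]={T0}  "a"  orig:{}
  [1..1]={T0}  "a"  orig:{}
  [2..2]={T0}  "a"  orig:{}
  [0..1]={A}  "aa"
  [1..2]={A}  "aa"
  [0..2]={S}  "aaa"

Original NTs in T[0,2] deriving "aaa": ["S"]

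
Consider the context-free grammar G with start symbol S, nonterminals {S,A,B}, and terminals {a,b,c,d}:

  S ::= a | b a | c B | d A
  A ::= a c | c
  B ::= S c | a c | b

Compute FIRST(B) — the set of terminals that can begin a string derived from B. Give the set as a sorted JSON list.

Compute FIRST by fixpoint:
pass 1:
  A via A→a c: +{a}
  A via A→c: +{c}
  B via B→a c: +{a}
  B via B→b: +{b}
  S via S→a: +{a}
  S via S→b a: +{b}
  S via S→c B: +{c}
  S via S→d A: +{d}
  FIRST[S]={a,b,c,d}  FIRST[A]={a,c}  FIRST[B]={a,b}
pass 2:
  B via B→S c: +{c,d}
  FIRST[S]={a,b,c,d}  FIRST[A]={a,c}  FIRST[B]={a,b,c,d}
pass 3: — fixpoint
  FIRST[S]={a,b,c,d}  FIRST[A]={a,c}  FIRST[B]={a,b,c,d}

FIRST(B) = ["a", "b", "c", "d"]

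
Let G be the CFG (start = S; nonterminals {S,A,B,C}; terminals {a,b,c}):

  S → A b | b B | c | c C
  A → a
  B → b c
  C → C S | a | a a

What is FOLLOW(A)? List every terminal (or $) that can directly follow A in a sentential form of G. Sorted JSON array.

Compute FIRST by fixpoint:
[1]
  A via A→a: +{a}
  B via B→b c: +{b}
  C via C→a: +{a}
  S via S→A b: +{a}
  S via S→b B: +{b}
  S via S→c: +{c}
  FIRST(S)={a,b,c}  FIRST(A)={a}  FIRST(B)={b}  FIRST(C)={a}
[2] — fixpoint
  FIRST(S)={a,b,c}  FIRST(A)={a}  FIRST(B)={b}  FIRST(C)={a}

Compute FOLLOW by fixpoint:
initialize: $ ∈ FOLLOW(S)
[1]
  C→C S: FOLLOW(C) ⊇ FIRST(S) = {a,b,c}; new: +{a,b,c}
  C→C S: FOLLOW(S) ⊇ FOLLOW(C) ⊇ {a,b,c}; new: +{a,b,c}
  S→A b: FOLLOW(A) ⊇ FIRST(b) = {b}; new: +{b}
  S→b B: FOLLOW(B) ⊇ FOLLOW(S) ⊇ {$,a,b,c}; new: +{$,a,b,c}
  S→c C: FOLLOW(C) ⊇ FOLLOW(S) ⊇ {$,a,b,c}; new: +{$}
  FOLLOW(S)={$,a,b,c}  FOLLOW(A)={b}  FOLLOW(B)={$,a,b,c}  FOLLOW(C)={$,a,b,c}
[2] — fixpoint
  FOLLOW(S)={$,a,b,c}  FOLLOW(A)={b}  FOLLOW(B)={$,a,b,c}  FOLLOW(C)={$,a,b,c}

FOLLOW(A) = ["b"]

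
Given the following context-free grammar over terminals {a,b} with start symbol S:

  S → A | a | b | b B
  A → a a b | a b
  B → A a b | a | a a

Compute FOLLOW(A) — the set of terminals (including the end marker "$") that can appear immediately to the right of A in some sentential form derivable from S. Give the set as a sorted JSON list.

FIRST iteration:
round 1:
  A via A→a a b: +{a}
  B via B→A a b: +{a}
  S via S→A: +{a}
  S via S→b: +{b}
  FIRST(S)={a,b}  FIRST(A)={a}  FIRST(B)={a}
round 2: — fixpoint
  FIRST(S)={a,b}  FIRST(A)={a}  FIRST(B)={a}

FOLLOW iteration:
initialize: $ ∈ FOLLOW(S)
round 1:
  B→A a b: FOLLOW(A) ⊇ FIRST(a) = {a}; new: +{a}
  S→A: FOLLOW(A) ⊇ FOLLOW(S) ⊇ {$}; new: +{$}
  S→b B: FOLLOW(B) ⊇ FOLLOW(S) ⊇ {$}; new: +{$}
  S: {$}  A: {$,a}  B: {$}
round 2: (stable)
  S: {$}  A: {$,a}  B: {$}

FOLLOW(A) = ["$", "a"]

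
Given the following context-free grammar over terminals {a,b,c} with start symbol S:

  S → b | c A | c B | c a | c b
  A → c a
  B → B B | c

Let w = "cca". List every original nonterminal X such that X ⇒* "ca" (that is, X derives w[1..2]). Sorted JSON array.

Convert to CNF:
  S -> T0 A | T0 B | T0 T1 | T0 T2 | b
  A -> T0 T1
  B -> B B | c
  T0 -> c
  T1 -> a
  T2 -> b

CYK fill — only the sub-triangle for w[1..2]:
  cell(1,1) c: {B,T0}  orig:{B}
  cell(2,2) a: {T1}  orig:{}
  cell(1,2) ca: {A,S}

Original NTs in T[1,2] deriving "ca": ["A", "S"]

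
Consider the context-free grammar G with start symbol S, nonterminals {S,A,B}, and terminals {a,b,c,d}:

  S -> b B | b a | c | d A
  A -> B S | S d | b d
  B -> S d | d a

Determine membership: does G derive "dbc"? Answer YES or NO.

CNF form of G:
  S -> T0 A | T1 B | T1 T2 | c
  A -> B S | S T0 | T1 T0
  B -> S T0 | T0 T2
  T0 -> d
  T1 -> b
  T2 -> a

CYK fill:
  cell(0,0) d: {T0}  orig:{}
  cell(1,1) b: {T1}  orig:{}
  cell(2,2) c: {S}
  cell(0,1) db: ∅
  cell(1,2) bc: ∅
  cell(0,2) dbc: ∅

S ∉ T[0,2] ⇒ NO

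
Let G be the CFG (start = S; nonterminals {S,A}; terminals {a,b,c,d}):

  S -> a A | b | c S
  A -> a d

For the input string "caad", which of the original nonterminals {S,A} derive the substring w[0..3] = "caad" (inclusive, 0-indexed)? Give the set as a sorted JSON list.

CNF form of G:
  S -> T0 A | T2 S | b
  A -> T0 T1
  T0 -> a
  T1 -> d
  T2 -> c

Fill CYK table bottom-up — only the sub-triangle for w[0..3]:
  T[0,0] 'c' = {T2}  orig:{}
  T[1,1] 'a' = {T0}  orig:{}
  T[2,2] 'a' = {T0}  orig:{}
  T[3,3] 'd' = {T1}  orig:{}
  T[0,1] 'ca' = ∅
  T[1,2] 'aa' = ∅
  T[2,3] 'ad' = {A}
  T[0,2] 'caa' = ∅
  T[1,3] 'aad' = {S}
  T[0,3] 'caad' = {S}

Original NTs in T[0,3] deriving "caad": ["S"]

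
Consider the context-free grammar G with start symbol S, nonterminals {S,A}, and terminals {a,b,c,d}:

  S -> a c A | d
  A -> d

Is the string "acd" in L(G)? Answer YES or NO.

CNF form of G:
  S -> T0 X2 | d
  A -> d
  T0 -> a
  T1 -> c
  X2 -> T1 A

CYK fill:
  T[0,0] 'a' = {T0}  orig:{}
  T[1,1] 'c' = {T1}  orig:{}
  T[2,2] 'd' = {A,S}
  T[0,1] 'ac' = ∅
  T[1,2] 'cd' = {X2}  orig:{}
  T[0,2] 'acd' = {S}

S ∈ T[0,2] ⇒ YES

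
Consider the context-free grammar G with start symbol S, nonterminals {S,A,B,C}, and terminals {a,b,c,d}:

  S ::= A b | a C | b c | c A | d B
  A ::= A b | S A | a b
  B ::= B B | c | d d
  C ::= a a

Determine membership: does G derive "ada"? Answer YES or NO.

CNF form of G:
  S -> A T0 | T0 T3 | T1 C | T2 B | T3 A
  A -> A T0 | S A | T1 T0
  B -> B B | T2 T2 | c
  C -> T1 T1
  T0 -> b
  T1 -> a
  T2 -> d
  T3 -> c

CYK fill:
  T[0,0] 'a' = {T1}  orig:{}
  T[1,1] 'd' = {T2}  orig:{}
  T[2,2] 'a' = {T1}  orig:{}
  T[0,1] 'ad' = ∅
  T[1,2] 'da' = ∅
  T[0,2] 'ada' = ∅

S ∉ T[0,2] ⇒ NO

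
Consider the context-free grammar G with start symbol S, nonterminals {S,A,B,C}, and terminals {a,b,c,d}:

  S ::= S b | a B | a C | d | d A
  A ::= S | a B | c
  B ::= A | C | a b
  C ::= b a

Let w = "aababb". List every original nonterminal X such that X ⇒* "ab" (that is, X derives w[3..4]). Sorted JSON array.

CNF form of G:
  S -> S T0 | T1 B | T1 C | T2 A | d
  A -> S T0 | T1 B | T1 C | T2 A | c | d
  B -> S T0 | T0 T1 | T1 B | T1 C | T1 T0 | T2 A | c | d
  C -> T0 T1
  T0 -> b
  T1 -> a
  T2 -> d

CYK fill (cells [i..j] with 3 ≤ i ≤ j ≤ 4 only):
  [3..3]={T1}  "a"  orig:{}
  [4..4]={T0}  "b"  orig:{}
  [3..4]={B}  "ab"

Original NTs in T[3,4] deriving "ab": ["B"]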